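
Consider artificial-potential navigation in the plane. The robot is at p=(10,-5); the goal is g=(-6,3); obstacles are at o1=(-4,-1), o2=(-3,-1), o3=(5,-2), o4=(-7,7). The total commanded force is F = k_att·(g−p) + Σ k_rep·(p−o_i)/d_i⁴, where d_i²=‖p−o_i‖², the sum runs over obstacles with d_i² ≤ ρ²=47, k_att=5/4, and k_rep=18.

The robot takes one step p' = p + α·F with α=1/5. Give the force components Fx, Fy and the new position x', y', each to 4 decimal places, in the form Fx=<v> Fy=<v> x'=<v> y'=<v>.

Fx=-19.9221 Fy=9.9533 x'=6.0156 y'=-3.0093

F_att = 5/4·(g−p) = 5/4·(-16,8) = (-20.0000,10.0000)
o1: d²=212 > ρ²=47 → inactive
o2: d²=185 > ρ²=47 → inactive
o3: d²=34 ≤ ρ²=47; F_rep = 18·(5,-3)/34² = (0.0779,-0.0467)
o4: d²=433 > ρ²=47 → inactive
F = F_att + ΣF_rep = (-19.9221,9.9533)
p' = p + 1/5·F = (6.0156,-3.0093)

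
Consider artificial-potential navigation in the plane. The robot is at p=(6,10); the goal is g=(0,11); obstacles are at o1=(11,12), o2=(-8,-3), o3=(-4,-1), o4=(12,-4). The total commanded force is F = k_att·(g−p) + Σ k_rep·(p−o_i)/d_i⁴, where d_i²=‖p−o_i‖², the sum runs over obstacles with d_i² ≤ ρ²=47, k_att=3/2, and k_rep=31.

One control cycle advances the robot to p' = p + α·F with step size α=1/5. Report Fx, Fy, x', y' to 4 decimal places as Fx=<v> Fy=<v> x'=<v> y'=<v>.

F_att = 3/2·(g−p) = 3/2·(-6,1) = (-9.0000,1.5000)
o1: d²=29 ≤ ρ²=47; F_rep = 31·(-5,-2)/29² = (-0.1843,-0.0737)
o2: d²=365 > ρ²=47 → inactive
o3: d²=221 > ρ²=47 → inactive
o4: d²=232 > ρ²=47 → inactive
F = F_att + ΣF_rep = (-9.1843,1.4263)
p' = p + 1/5·F = (4.1631,10.2853)

Fx=-9.1843 Fy=1.4263 x'=4.1631 y'=10.2853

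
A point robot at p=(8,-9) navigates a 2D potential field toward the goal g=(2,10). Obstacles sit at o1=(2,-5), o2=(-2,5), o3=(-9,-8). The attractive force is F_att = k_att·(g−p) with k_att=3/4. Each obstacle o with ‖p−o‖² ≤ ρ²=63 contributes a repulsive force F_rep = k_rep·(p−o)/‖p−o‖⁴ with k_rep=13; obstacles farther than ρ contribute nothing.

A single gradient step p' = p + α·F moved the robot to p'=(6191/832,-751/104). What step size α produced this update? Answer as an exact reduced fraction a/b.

α = 1/8

F_att = 3/4·(g−p) = 3/4·(-6,19) = (-4.5000,14.2500)
o1: d²=52 ≤ ρ²=63; F_rep = 13·(6,-4)/52² = (0.0288,-0.0192)
o2: d²=296 > ρ²=63 → inactive
o3: d²=290 > ρ²=63 → inactive
F = F_att + ΣF_rep = (-4.4712,14.2308)
Δp = p'−p = (-0.5589,1.7788); α = Δx/Fx = (-465/832) / (-465/104) = 1/8
check: Δy/Fy = (185/104) / (185/13) = 1/8 ✓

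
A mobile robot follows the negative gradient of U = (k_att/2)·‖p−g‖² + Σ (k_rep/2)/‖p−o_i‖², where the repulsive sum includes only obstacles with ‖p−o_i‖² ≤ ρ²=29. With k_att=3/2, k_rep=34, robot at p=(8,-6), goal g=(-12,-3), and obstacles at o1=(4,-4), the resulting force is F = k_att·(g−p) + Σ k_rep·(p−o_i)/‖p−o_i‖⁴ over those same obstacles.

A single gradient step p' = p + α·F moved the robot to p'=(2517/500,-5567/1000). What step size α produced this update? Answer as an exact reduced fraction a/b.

F_att = 3/2·(g−p) = 3/2·(-20,3) = (-30.0000,4.5000)
o1: d²=20 ≤ ρ²=29; F_rep = 34·(4,-2)/20² = (0.3400,-0.1700)
F = F_att + ΣF_rep = (-29.6600,4.3300)
Δp = p'−p = (-2.9660,0.4330); α = Δx/Fx = (-1483/500) / (-1483/50) = 1/10
check: Δy/Fy = (433/1000) / (433/100) = 1/10 ✓

α = 1/10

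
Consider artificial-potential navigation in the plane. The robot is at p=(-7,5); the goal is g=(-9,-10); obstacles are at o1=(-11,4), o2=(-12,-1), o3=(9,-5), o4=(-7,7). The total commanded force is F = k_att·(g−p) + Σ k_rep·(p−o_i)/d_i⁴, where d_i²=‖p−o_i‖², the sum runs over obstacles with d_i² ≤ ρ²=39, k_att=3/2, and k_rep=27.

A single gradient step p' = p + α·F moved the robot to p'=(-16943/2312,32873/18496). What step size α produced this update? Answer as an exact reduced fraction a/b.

F_att = 3/2·(g−p) = 3/2·(-2,-15) = (-3.0000,-22.5000)
o1: d²=17 ≤ ρ²=39; F_rep = 27·(4,1)/17² = (0.3737,0.0934)
o2: d²=61 > ρ²=39 → inactive
o3: d²=356 > ρ²=39 → inactive
o4: d²=4 ≤ ρ²=39; F_rep = 27·(0,-2)/4² = (0.0000,-3.3750)
F = F_att + ΣF_rep = (-2.6263,-25.7816)
Δp = p'−p = (-0.3283,-3.2227); α = Δx/Fx = (-759/2312) / (-759/289) = 1/8
check: Δy/Fy = (-59607/18496) / (-59607/2312) = 1/8 ✓

α = 1/8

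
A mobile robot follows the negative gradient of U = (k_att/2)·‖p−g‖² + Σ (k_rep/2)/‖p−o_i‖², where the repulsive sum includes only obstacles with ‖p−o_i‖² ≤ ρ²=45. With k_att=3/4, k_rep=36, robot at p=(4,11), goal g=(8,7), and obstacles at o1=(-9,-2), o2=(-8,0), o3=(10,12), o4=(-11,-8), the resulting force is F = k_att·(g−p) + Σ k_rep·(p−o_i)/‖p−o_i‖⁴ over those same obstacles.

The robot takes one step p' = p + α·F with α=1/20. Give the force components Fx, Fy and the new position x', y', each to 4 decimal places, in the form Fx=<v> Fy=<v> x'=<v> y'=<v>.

Fx=2.8422 Fy=-3.0263 x'=4.1421 y'=10.8487

F_att = 3/4·(g−p) = 3/4·(4,-4) = (3.0000,-3.0000)
o1: d²=338 > ρ²=45 → inactive
o2: d²=265 > ρ²=45 → inactive
o3: d²=37 ≤ ρ²=45; F_rep = 36·(-6,-1)/37² = (-0.1578,-0.0263)
o4: d²=586 > ρ²=45 → inactive
F = F_att + ΣF_rep = (2.8422,-3.0263)
p' = p + 1/20·F = (4.1421,10.8487)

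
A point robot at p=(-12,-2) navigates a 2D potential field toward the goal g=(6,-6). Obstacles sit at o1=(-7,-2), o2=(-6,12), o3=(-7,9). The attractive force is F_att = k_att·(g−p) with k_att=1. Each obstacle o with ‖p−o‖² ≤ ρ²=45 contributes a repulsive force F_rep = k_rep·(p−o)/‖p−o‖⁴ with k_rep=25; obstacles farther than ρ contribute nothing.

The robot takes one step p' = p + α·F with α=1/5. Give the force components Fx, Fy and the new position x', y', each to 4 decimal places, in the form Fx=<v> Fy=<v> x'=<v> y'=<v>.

Fx=17.8000 Fy=-4.0000 x'=-8.4400 y'=-2.8000

F_att = 1·(g−p) = 1·(18,-4) = (18.0000,-4.0000)
o1: d²=25 ≤ ρ²=45; F_rep = 25·(-5,0)/25² = (-0.2000,0.0000)
o2: d²=232 > ρ²=45 → inactive
o3: d²=146 > ρ²=45 → inactive
F = F_att + ΣF_rep = (17.8000,-4.0000)
p' = p + 1/5·F = (-8.4400,-2.8000)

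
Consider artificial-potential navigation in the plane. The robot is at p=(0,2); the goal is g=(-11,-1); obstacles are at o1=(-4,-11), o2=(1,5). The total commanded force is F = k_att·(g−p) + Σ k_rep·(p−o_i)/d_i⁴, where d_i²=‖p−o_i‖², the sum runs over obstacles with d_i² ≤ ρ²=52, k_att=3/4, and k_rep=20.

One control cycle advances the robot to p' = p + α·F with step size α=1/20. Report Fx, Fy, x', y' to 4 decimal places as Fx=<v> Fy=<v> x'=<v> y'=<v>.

Fx=-8.4500 Fy=-2.8500 x'=-0.4225 y'=1.8575

F_att = 3/4·(g−p) = 3/4·(-11,-3) = (-8.2500,-2.2500)
o1: d²=185 > ρ²=52 → inactive
o2: d²=10 ≤ ρ²=52; F_rep = 20·(-1,-3)/10² = (-0.2000,-0.6000)
F = F_att + ΣF_rep = (-8.4500,-2.8500)
p' = p + 1/20·F = (-0.4225,1.8575)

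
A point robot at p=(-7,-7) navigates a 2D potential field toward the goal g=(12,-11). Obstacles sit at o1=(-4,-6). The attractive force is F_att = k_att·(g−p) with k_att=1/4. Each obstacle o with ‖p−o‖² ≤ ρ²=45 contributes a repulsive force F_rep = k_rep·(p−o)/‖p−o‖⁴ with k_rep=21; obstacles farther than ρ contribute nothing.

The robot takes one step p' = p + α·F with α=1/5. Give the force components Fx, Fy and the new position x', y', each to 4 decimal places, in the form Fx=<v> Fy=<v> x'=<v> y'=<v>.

F_att = 1/4·(g−p) = 1/4·(19,-4) = (4.7500,-1.0000)
o1: d²=10 ≤ ρ²=45; F_rep = 21·(-3,-1)/10² = (-0.6300,-0.2100)
F = F_att + ΣF_rep = (4.1200,-1.2100)
p' = p + 1/5·F = (-6.1760,-7.2420)

Fx=4.1200 Fy=-1.2100 x'=-6.1760 y'=-7.2420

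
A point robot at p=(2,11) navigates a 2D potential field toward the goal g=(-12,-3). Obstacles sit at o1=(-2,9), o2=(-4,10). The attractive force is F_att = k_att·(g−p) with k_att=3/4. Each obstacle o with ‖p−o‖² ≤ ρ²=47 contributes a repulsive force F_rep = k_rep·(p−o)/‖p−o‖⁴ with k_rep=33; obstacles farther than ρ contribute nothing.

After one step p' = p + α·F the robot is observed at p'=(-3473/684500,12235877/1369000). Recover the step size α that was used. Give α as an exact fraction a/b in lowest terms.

F_att = 3/4·(g−p) = 3/4·(-14,-14) = (-10.5000,-10.5000)
o1: d²=20 ≤ ρ²=47; F_rep = 33·(4,2)/20² = (0.3300,0.1650)
o2: d²=37 ≤ ρ²=47; F_rep = 33·(6,1)/37² = (0.1446,0.0241)
F = F_att + ΣF_rep = (-10.0254,-10.3109)
Δp = p'−p = (-2.0051,-2.0622); α = Δx/Fx = (-1372473/684500) / (-1372473/136900) = 1/5
check: Δy/Fy = (-2823123/1369000) / (-2823123/273800) = 1/5 ✓

α = 1/5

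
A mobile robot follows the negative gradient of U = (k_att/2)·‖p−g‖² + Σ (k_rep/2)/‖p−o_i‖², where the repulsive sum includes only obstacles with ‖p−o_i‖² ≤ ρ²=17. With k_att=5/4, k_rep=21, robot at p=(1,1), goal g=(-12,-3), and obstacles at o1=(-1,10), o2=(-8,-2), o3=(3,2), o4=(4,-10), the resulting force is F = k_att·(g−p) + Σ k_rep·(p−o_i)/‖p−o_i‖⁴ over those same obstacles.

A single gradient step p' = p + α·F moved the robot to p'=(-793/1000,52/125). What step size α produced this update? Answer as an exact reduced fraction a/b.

F_att = 5/4·(g−p) = 5/4·(-13,-4) = (-16.2500,-5.0000)
o1: d²=85 > ρ²=17 → inactive
o2: d²=90 > ρ²=17 → inactive
o3: d²=5 ≤ ρ²=17; F_rep = 21·(-2,-1)/5² = (-1.6800,-0.8400)
o4: d²=130 > ρ²=17 → inactive
F = F_att + ΣF_rep = (-17.9300,-5.8400)
Δp = p'−p = (-1.7930,-0.5840); α = Δx/Fx = (-1793/1000) / (-1793/100) = 1/10
check: Δy/Fy = (-73/125) / (-146/25) = 1/10 ✓

α = 1/10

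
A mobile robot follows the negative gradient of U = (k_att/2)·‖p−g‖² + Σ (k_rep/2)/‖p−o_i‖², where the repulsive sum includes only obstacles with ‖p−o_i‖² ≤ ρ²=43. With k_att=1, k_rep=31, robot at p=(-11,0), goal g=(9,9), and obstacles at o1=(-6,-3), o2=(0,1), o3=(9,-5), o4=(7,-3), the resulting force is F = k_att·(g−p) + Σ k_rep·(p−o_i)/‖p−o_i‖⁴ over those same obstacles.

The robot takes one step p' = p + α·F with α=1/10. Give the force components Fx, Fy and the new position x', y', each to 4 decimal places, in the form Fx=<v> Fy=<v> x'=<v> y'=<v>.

Fx=19.8659 Fy=9.0804 x'=-9.0134 y'=0.9080

F_att = 1·(g−p) = 1·(20,9) = (20.0000,9.0000)
o1: d²=34 ≤ ρ²=43; F_rep = 31·(-5,3)/34² = (-0.1341,0.0804)
o2: d²=122 > ρ²=43 → inactive
o3: d²=425 > ρ²=43 → inactive
o4: d²=333 > ρ²=43 → inactive
F = F_att + ΣF_rep = (19.8659,9.0804)
p' = p + 1/10·F = (-9.0134,0.9080)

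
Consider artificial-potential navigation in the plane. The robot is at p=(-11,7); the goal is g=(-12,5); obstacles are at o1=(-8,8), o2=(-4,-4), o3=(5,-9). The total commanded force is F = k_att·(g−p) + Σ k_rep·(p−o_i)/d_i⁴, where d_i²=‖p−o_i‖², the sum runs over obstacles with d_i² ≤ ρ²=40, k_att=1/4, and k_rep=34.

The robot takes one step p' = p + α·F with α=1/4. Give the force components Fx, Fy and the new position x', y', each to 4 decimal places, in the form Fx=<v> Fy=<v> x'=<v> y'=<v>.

F_att = 1/4·(g−p) = 1/4·(-1,-2) = (-0.2500,-0.5000)
o1: d²=10 ≤ ρ²=40; F_rep = 34·(-3,-1)/10² = (-1.0200,-0.3400)
o2: d²=170 > ρ²=40 → inactive
o3: d²=512 > ρ²=40 → inactive
F = F_att + ΣF_rep = (-1.2700,-0.8400)
p' = p + 1/4·F = (-11.3175,6.7900)

Fx=-1.2700 Fy=-0.8400 x'=-11.3175 y'=6.7900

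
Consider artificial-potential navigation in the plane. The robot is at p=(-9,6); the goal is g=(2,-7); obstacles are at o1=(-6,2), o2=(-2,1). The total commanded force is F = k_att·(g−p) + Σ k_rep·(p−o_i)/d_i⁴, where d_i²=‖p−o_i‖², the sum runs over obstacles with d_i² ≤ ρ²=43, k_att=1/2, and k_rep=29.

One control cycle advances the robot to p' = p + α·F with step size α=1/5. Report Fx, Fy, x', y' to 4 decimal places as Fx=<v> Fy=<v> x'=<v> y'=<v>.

Fx=5.3608 Fy=-6.3144 x'=-7.9278 y'=4.7371

F_att = 1/2·(g−p) = 1/2·(11,-13) = (5.5000,-6.5000)
o1: d²=25 ≤ ρ²=43; F_rep = 29·(-3,4)/25² = (-0.1392,0.1856)
o2: d²=74 > ρ²=43 → inactive
F = F_att + ΣF_rep = (5.3608,-6.3144)
p' = p + 1/5·F = (-7.9278,4.7371)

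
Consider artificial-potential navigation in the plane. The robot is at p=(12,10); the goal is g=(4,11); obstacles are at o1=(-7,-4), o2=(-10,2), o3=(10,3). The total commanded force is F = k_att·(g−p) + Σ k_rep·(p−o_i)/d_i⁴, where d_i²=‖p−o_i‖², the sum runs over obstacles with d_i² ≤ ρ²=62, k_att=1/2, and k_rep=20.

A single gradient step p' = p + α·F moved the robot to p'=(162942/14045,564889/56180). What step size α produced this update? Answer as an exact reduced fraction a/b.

α = 1/10

F_att = 1/2·(g−p) = 1/2·(-8,1) = (-4.0000,0.5000)
o1: d²=557 > ρ²=62 → inactive
o2: d²=548 > ρ²=62 → inactive
o3: d²=53 ≤ ρ²=62; F_rep = 20·(2,7)/53² = (0.0142,0.0498)
F = F_att + ΣF_rep = (-3.9858,0.5498)
Δp = p'−p = (-0.3986,0.0550); α = Δx/Fx = (-5598/14045) / (-11196/2809) = 1/10
check: Δy/Fy = (3089/56180) / (3089/5618) = 1/10 ✓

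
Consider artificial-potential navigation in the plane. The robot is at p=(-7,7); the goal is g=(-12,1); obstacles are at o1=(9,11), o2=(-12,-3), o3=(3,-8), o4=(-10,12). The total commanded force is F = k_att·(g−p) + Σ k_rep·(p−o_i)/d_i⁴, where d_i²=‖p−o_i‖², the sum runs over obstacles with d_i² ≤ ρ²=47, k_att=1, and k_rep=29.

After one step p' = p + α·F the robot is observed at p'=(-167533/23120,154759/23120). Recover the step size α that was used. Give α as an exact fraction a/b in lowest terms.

α = 1/20

F_att = 1·(g−p) = 1·(-5,-6) = (-5.0000,-6.0000)
o1: d²=272 > ρ²=47 → inactive
o2: d²=125 > ρ²=47 → inactive
o3: d²=325 > ρ²=47 → inactive
o4: d²=34 ≤ ρ²=47; F_rep = 29·(3,-5)/34² = (0.0753,-0.1254)
F = F_att + ΣF_rep = (-4.9247,-6.1254)
Δp = p'−p = (-0.2462,-0.3063); α = Δx/Fx = (-5693/23120) / (-5693/1156) = 1/20
check: Δy/Fy = (-7081/23120) / (-7081/1156) = 1/20 ✓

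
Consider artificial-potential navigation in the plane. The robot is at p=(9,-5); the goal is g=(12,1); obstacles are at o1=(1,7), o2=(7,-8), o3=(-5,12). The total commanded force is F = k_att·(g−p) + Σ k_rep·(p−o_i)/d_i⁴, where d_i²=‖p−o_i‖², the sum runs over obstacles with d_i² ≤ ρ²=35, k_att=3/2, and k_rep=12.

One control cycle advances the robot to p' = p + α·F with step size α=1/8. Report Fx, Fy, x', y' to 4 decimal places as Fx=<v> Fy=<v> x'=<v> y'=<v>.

Fx=4.6420 Fy=9.2130 x'=9.5803 y'=-3.8484

F_att = 3/2·(g−p) = 3/2·(3,6) = (4.5000,9.0000)
o1: d²=208 > ρ²=35 → inactive
o2: d²=13 ≤ ρ²=35; F_rep = 12·(2,3)/13² = (0.1420,0.2130)
o3: d²=485 > ρ²=35 → inactive
F = F_att + ΣF_rep = (4.6420,9.2130)
p' = p + 1/8·F = (9.5803,-3.8484)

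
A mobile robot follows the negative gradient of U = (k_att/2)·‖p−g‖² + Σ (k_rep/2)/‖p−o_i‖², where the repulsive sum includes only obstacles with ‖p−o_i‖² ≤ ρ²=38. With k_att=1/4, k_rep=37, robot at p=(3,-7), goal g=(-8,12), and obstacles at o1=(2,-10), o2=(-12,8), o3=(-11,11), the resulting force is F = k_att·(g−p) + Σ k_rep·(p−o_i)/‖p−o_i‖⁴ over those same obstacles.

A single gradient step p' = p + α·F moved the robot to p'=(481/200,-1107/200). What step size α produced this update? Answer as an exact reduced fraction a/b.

F_att = 1/4·(g−p) = 1/4·(-11,19) = (-2.7500,4.7500)
o1: d²=10 ≤ ρ²=38; F_rep = 37·(1,3)/10² = (0.3700,1.1100)
o2: d²=450 > ρ²=38 → inactive
o3: d²=520 > ρ²=38 → inactive
F = F_att + ΣF_rep = (-2.3800,5.8600)
Δp = p'−p = (-0.5950,1.4650); α = Δx/Fx = (-119/200) / (-119/50) = 1/4
check: Δy/Fy = (293/200) / (293/50) = 1/4 ✓

α = 1/4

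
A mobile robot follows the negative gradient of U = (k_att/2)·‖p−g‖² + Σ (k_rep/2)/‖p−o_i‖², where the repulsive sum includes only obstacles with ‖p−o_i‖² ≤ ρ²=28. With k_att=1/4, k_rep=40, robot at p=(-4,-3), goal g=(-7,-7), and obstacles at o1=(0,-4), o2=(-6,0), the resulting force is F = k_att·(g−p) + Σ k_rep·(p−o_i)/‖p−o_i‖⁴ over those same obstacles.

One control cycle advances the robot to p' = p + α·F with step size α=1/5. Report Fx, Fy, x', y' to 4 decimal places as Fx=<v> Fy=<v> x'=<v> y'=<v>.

Fx=-0.8303 Fy=-1.5717 x'=-4.1661 y'=-3.3143

F_att = 1/4·(g−p) = 1/4·(-3,-4) = (-0.7500,-1.0000)
o1: d²=17 ≤ ρ²=28; F_rep = 40·(-4,1)/17² = (-0.5536,0.1384)
o2: d²=13 ≤ ρ²=28; F_rep = 40·(2,-3)/13² = (0.4734,-0.7101)
F = F_att + ΣF_rep = (-0.8303,-1.5717)
p' = p + 1/5·F = (-4.1661,-3.3143)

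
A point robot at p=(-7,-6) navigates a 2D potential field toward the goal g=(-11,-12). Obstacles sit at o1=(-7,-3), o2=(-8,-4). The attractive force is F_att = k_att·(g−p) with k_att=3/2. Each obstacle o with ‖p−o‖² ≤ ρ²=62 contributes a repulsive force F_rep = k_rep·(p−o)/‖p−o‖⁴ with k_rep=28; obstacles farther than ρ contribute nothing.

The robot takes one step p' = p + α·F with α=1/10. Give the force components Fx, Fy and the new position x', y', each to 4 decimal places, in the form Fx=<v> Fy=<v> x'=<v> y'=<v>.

F_att = 3/2·(g−p) = 3/2·(-4,-6) = (-6.0000,-9.0000)
o1: d²=9 ≤ ρ²=62; F_rep = 28·(0,-3)/9² = (0.0000,-1.0370)
o2: d²=5 ≤ ρ²=62; F_rep = 28·(1,-2)/5² = (1.1200,-2.2400)
F = F_att + ΣF_rep = (-4.8800,-12.2770)
p' = p + 1/10·F = (-7.4880,-7.2277)

Fx=-4.8800 Fy=-12.2770 x'=-7.4880 y'=-7.2277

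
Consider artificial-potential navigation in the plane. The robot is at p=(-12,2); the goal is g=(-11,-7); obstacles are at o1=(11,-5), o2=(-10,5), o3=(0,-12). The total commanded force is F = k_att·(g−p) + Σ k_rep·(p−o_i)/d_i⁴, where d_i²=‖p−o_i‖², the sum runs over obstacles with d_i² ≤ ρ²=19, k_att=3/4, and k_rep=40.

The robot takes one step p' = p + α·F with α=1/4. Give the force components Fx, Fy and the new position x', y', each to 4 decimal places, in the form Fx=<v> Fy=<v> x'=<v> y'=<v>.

F_att = 3/4·(g−p) = 3/4·(1,-9) = (0.7500,-6.7500)
o1: d²=578 > ρ²=19 → inactive
o2: d²=13 ≤ ρ²=19; F_rep = 40·(-2,-3)/13² = (-0.4734,-0.7101)
o3: d²=340 > ρ²=19 → inactive
F = F_att + ΣF_rep = (0.2766,-7.4601)
p' = p + 1/4·F = (-11.9308,0.1350)

Fx=0.2766 Fy=-7.4601 x'=-11.9308 y'=0.1350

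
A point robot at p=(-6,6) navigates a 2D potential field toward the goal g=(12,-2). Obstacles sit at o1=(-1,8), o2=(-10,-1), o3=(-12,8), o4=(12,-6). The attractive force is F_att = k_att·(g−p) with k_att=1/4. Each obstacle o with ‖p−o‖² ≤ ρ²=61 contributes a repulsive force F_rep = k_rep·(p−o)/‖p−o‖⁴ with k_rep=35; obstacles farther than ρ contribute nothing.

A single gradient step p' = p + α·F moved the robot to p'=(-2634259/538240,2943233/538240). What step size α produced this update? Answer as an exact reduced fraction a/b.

F_att = 1/4·(g−p) = 1/4·(18,-8) = (4.5000,-2.0000)
o1: d²=29 ≤ ρ²=61; F_rep = 35·(-5,-2)/29² = (-0.2081,-0.0832)
o2: d²=65 > ρ²=61 → inactive
o3: d²=40 ≤ ρ²=61; F_rep = 35·(6,-2)/40² = (0.1313,-0.0437)
o4: d²=468 > ρ²=61 → inactive
F = F_att + ΣF_rep = (4.4232,-2.1270)
Δp = p'−p = (1.1058,-0.5317); α = Δx/Fx = (595181/538240) / (595181/134560) = 1/4
check: Δy/Fy = (-286207/538240) / (-286207/134560) = 1/4 ✓

α = 1/4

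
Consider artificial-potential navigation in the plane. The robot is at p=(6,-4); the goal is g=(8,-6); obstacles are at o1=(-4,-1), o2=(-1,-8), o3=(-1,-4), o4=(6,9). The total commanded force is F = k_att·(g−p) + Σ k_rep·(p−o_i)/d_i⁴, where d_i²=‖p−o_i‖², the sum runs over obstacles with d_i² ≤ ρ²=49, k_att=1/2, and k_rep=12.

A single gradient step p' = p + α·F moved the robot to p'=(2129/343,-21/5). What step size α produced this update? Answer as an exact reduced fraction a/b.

α = 1/5

F_att = 1/2·(g−p) = 1/2·(2,-2) = (1.0000,-1.0000)
o1: d²=109 > ρ²=49 → inactive
o2: d²=65 > ρ²=49 → inactive
o3: d²=49 ≤ ρ²=49; F_rep = 12·(7,0)/49² = (0.0350,0.0000)
o4: d²=169 > ρ²=49 → inactive
F = F_att + ΣF_rep = (1.0350,-1.0000)
Δp = p'−p = (0.2070,-0.2000); α = Δx/Fx = (71/343) / (355/343) = 1/5
check: Δy/Fy = (-1/5) / (-1) = 1/5 ✓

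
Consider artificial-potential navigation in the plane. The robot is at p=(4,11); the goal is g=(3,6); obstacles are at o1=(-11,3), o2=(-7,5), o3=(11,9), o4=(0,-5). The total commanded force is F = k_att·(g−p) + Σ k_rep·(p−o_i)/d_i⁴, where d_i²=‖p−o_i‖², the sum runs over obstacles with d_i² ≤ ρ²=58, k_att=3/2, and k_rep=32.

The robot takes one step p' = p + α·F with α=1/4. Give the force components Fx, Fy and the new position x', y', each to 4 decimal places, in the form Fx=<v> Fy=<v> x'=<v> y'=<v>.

F_att = 3/2·(g−p) = 3/2·(-1,-5) = (-1.5000,-7.5000)
o1: d²=289 > ρ²=58 → inactive
o2: d²=157 > ρ²=58 → inactive
o3: d²=53 ≤ ρ²=58; F_rep = 32·(-7,2)/53² = (-0.0797,0.0228)
o4: d²=272 > ρ²=58 → inactive
F = F_att + ΣF_rep = (-1.5797,-7.4772)
p' = p + 1/4·F = (3.6051,9.1307)

Fx=-1.5797 Fy=-7.4772 x'=3.6051 y'=9.1307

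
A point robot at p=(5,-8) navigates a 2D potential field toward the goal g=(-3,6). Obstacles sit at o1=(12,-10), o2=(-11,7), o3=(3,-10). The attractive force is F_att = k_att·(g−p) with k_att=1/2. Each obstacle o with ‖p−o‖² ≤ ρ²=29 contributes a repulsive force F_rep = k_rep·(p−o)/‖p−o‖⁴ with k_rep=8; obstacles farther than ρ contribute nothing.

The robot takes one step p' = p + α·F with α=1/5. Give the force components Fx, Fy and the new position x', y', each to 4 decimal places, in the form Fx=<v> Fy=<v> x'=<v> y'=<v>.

F_att = 1/2·(g−p) = 1/2·(-8,14) = (-4.0000,7.0000)
o1: d²=53 > ρ²=29 → inactive
o2: d²=481 > ρ²=29 → inactive
o3: d²=8 ≤ ρ²=29; F_rep = 8·(2,2)/8² = (0.2500,0.2500)
F = F_att + ΣF_rep = (-3.7500,7.2500)
p' = p + 1/5·F = (4.2500,-6.5500)

Fx=-3.7500 Fy=7.2500 x'=4.2500 y'=-6.5500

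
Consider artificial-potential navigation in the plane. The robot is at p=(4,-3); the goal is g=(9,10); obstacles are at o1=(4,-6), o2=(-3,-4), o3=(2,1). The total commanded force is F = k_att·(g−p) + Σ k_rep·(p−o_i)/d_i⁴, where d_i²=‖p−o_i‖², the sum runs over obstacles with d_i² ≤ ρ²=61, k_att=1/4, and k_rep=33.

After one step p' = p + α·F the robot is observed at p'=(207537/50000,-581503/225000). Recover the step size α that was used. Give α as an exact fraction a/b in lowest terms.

α = 1/10

F_att = 1/4·(g−p) = 1/4·(5,13) = (1.2500,3.2500)
o1: d²=9 ≤ ρ²=61; F_rep = 33·(0,3)/9² = (0.0000,1.2222)
o2: d²=50 ≤ ρ²=61; F_rep = 33·(7,1)/50² = (0.0924,0.0132)
o3: d²=20 ≤ ρ²=61; F_rep = 33·(2,-4)/20² = (0.1650,-0.3300)
F = F_att + ΣF_rep = (1.5074,4.1554)
Δp = p'−p = (0.1507,0.4155); α = Δx/Fx = (7537/50000) / (7537/5000) = 1/10
check: Δy/Fy = (93497/225000) / (93497/22500) = 1/10 ✓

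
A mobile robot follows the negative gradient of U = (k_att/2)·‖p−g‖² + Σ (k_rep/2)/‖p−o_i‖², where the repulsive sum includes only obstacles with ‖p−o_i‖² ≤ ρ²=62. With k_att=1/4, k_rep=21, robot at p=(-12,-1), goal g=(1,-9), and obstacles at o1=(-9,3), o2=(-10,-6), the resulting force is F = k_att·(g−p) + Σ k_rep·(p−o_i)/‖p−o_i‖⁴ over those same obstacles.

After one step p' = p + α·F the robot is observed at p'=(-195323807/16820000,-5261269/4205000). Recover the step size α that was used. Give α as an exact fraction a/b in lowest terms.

F_att = 1/4·(g−p) = 1/4·(13,-8) = (3.2500,-2.0000)
o1: d²=25 ≤ ρ²=62; F_rep = 21·(-3,-4)/25² = (-0.1008,-0.1344)
o2: d²=29 ≤ ρ²=62; F_rep = 21·(-2,5)/29² = (-0.0499,0.1249)
F = F_att + ΣF_rep = (3.0993,-2.0095)
Δp = p'−p = (0.3874,-0.2512); α = Δx/Fx = (6516193/16820000) / (6516193/2102500) = 1/8
check: Δy/Fy = (-1056269/4205000) / (-1056269/525625) = 1/8 ✓

α = 1/8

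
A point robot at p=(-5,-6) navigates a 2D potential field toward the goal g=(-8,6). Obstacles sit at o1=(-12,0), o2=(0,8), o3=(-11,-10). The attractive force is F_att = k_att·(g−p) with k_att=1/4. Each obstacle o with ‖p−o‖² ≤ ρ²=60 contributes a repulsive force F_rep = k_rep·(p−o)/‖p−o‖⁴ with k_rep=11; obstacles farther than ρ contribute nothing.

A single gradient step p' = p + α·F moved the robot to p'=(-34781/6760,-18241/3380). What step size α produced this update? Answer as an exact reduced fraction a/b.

α = 1/5

F_att = 1/4·(g−p) = 1/4·(-3,12) = (-0.7500,3.0000)
o1: d²=85 > ρ²=60 → inactive
o2: d²=221 > ρ²=60 → inactive
o3: d²=52 ≤ ρ²=60; F_rep = 11·(6,4)/52² = (0.0244,0.0163)
F = F_att + ΣF_rep = (-0.7256,3.0163)
Δp = p'−p = (-0.1451,0.6033); α = Δx/Fx = (-981/6760) / (-981/1352) = 1/5
check: Δy/Fy = (2039/3380) / (2039/676) = 1/5 ✓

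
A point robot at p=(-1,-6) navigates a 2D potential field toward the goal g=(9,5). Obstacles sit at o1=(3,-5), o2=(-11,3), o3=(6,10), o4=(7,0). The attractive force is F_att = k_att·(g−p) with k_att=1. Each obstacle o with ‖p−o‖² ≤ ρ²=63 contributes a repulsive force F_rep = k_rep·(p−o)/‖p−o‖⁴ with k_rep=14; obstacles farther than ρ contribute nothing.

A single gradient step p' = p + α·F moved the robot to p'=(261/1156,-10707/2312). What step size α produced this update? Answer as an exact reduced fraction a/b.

α = 1/8

F_att = 1·(g−p) = 1·(10,11) = (10.0000,11.0000)
o1: d²=17 ≤ ρ²=63; F_rep = 14·(-4,-1)/17² = (-0.1938,-0.0484)
o2: d²=181 > ρ²=63 → inactive
o3: d²=305 > ρ²=63 → inactive
o4: d²=100 > ρ²=63 → inactive
F = F_att + ΣF_rep = (9.8062,10.9516)
Δp = p'−p = (1.2258,1.3689); α = Δx/Fx = (1417/1156) / (2834/289) = 1/8
check: Δy/Fy = (3165/2312) / (3165/289) = 1/8 ✓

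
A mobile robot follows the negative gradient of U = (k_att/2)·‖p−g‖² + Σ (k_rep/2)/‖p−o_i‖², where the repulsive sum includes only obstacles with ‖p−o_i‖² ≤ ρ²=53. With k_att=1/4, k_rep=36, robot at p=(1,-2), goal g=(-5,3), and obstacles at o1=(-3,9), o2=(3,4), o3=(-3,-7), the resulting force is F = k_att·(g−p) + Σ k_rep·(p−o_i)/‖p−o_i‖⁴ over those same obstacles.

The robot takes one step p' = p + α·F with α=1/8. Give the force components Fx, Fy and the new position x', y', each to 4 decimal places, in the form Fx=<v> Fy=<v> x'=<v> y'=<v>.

F_att = 1/4·(g−p) = 1/4·(-6,5) = (-1.5000,1.2500)
o1: d²=137 > ρ²=53 → inactive
o2: d²=40 ≤ ρ²=53; F_rep = 36·(-2,-6)/40² = (-0.0450,-0.1350)
o3: d²=41 ≤ ρ²=53; F_rep = 36·(4,5)/41² = (0.0857,0.1071)
F = F_att + ΣF_rep = (-1.4593,1.2221)
p' = p + 1/8·F = (0.8176,-1.8472)

Fx=-1.4593 Fy=1.2221 x'=0.8176 y'=-1.8472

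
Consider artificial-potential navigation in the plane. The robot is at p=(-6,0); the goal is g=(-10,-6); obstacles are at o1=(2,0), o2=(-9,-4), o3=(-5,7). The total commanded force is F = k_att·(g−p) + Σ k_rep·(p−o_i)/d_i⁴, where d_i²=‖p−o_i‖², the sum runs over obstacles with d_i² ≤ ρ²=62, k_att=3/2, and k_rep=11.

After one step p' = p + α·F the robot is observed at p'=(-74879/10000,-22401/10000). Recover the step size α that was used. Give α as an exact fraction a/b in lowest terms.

α = 1/4

F_att = 3/2·(g−p) = 3/2·(-4,-6) = (-6.0000,-9.0000)
o1: d²=64 > ρ²=62 → inactive
o2: d²=25 ≤ ρ²=62; F_rep = 11·(3,4)/25² = (0.0528,0.0704)
o3: d²=50 ≤ ρ²=62; F_rep = 11·(-1,-7)/50² = (-0.0044,-0.0308)
F = F_att + ΣF_rep = (-5.9516,-8.9604)
Δp = p'−p = (-1.4879,-2.2401); α = Δx/Fx = (-14879/10000) / (-14879/2500) = 1/4
check: Δy/Fy = (-22401/10000) / (-22401/2500) = 1/4 ✓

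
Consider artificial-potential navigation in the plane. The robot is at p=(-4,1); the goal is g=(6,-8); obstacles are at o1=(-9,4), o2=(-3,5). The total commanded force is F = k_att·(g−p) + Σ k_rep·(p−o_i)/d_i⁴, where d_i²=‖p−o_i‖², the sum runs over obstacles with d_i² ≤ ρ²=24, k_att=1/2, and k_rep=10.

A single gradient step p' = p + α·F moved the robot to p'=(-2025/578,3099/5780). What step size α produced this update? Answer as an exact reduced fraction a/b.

α = 1/10

F_att = 1/2·(g−p) = 1/2·(10,-9) = (5.0000,-4.5000)
o1: d²=34 > ρ²=24 → inactive
o2: d²=17 ≤ ρ²=24; F_rep = 10·(-1,-4)/17² = (-0.0346,-0.1384)
F = F_att + ΣF_rep = (4.9654,-4.6384)
Δp = p'−p = (0.4965,-0.4638); α = Δx/Fx = (287/578) / (1435/289) = 1/10
check: Δy/Fy = (-2681/5780) / (-2681/578) = 1/10 ✓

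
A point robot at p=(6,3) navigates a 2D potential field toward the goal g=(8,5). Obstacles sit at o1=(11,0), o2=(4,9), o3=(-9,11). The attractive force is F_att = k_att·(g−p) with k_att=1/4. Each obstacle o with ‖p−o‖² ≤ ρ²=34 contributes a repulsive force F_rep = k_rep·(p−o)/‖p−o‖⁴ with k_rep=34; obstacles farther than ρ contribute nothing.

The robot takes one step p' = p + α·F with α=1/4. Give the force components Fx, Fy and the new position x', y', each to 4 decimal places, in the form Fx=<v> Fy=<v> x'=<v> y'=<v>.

F_att = 1/4·(g−p) = 1/4·(2,2) = (0.5000,0.5000)
o1: d²=34 ≤ ρ²=34; F_rep = 34·(-5,3)/34² = (-0.1471,0.0882)
o2: d²=40 > ρ²=34 → inactive
o3: d²=289 > ρ²=34 → inactive
F = F_att + ΣF_rep = (0.3529,0.5882)
p' = p + 1/4·F = (6.0882,3.1471)

Fx=0.3529 Fy=0.5882 x'=6.0882 y'=3.1471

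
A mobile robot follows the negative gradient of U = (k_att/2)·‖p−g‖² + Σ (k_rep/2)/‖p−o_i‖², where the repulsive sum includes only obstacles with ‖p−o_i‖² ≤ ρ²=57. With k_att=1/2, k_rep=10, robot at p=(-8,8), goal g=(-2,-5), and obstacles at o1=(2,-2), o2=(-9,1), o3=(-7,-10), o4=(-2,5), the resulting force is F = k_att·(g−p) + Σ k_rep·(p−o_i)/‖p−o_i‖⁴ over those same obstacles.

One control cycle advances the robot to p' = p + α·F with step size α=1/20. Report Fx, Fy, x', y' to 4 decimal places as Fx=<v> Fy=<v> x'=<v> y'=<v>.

Fx=2.9744 Fy=-6.4572 x'=-7.8513 y'=7.6771

F_att = 1/2·(g−p) = 1/2·(6,-13) = (3.0000,-6.5000)
o1: d²=200 > ρ²=57 → inactive
o2: d²=50 ≤ ρ²=57; F_rep = 10·(1,7)/50² = (0.0040,0.0280)
o3: d²=325 > ρ²=57 → inactive
o4: d²=45 ≤ ρ²=57; F_rep = 10·(-6,3)/45² = (-0.0296,0.0148)
F = F_att + ΣF_rep = (2.9744,-6.4572)
p' = p + 1/20·F = (-7.8513,7.6771)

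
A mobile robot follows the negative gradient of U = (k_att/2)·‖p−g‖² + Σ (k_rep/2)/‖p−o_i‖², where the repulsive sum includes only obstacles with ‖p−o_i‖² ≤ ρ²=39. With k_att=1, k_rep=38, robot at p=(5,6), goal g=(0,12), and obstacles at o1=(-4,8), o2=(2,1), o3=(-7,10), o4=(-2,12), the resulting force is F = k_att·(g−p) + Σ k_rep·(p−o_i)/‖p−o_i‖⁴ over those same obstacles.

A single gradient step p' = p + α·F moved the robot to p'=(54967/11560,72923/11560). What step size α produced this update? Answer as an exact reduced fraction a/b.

F_att = 1·(g−p) = 1·(-5,6) = (-5.0000,6.0000)
o1: d²=85 > ρ²=39 → inactive
o2: d²=34 ≤ ρ²=39; F_rep = 38·(3,5)/34² = (0.0986,0.1644)
o3: d²=160 > ρ²=39 → inactive
o4: d²=85 > ρ²=39 → inactive
F = F_att + ΣF_rep = (-4.9014,6.1644)
Δp = p'−p = (-0.2451,0.3082); α = Δx/Fx = (-2833/11560) / (-2833/578) = 1/20
check: Δy/Fy = (3563/11560) / (3563/578) = 1/20 ✓

α = 1/20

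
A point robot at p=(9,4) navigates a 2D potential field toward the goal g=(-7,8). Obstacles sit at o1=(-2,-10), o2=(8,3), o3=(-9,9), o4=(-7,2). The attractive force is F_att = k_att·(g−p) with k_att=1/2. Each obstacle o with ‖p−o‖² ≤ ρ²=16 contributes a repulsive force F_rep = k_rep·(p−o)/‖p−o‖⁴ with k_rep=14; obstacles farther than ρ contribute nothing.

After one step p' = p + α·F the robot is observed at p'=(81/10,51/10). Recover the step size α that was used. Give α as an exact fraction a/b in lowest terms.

α = 1/5

F_att = 1/2·(g−p) = 1/2·(-16,4) = (-8.0000,2.0000)
o1: d²=317 > ρ²=16 → inactive
o2: d²=2 ≤ ρ²=16; F_rep = 14·(1,1)/2² = (3.5000,3.5000)
o3: d²=349 > ρ²=16 → inactive
o4: d²=260 > ρ²=16 → inactive
F = F_att + ΣF_rep = (-4.5000,5.5000)
Δp = p'−p = (-0.9000,1.1000); α = Δx/Fx = (-9/10) / (-9/2) = 1/5
check: Δy/Fy = (11/10) / (11/2) = 1/5 ✓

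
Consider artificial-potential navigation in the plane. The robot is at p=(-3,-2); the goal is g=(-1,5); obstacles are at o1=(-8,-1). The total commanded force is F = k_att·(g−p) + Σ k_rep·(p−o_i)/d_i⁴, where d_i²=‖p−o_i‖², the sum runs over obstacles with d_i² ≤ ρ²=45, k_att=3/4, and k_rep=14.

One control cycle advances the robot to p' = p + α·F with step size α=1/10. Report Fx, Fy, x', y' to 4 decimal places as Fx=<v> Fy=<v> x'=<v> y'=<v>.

F_att = 3/4·(g−p) = 3/4·(2,7) = (1.5000,5.2500)
o1: d²=26 ≤ ρ²=45; F_rep = 14·(5,-1)/26² = (0.1036,-0.0207)
F = F_att + ΣF_rep = (1.6036,5.2293)
p' = p + 1/10·F = (-2.8396,-1.4771)

Fx=1.6036 Fy=5.2293 x'=-2.8396 y'=-1.4771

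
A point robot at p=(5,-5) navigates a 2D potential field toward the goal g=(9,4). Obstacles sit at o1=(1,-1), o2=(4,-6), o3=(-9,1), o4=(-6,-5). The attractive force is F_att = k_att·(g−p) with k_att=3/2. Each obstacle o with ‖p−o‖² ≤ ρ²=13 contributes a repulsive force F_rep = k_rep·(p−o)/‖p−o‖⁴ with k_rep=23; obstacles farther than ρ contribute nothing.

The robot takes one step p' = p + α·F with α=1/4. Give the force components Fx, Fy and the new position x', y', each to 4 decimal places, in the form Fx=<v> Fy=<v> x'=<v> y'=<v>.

F_att = 3/2·(g−p) = 3/2·(4,9) = (6.0000,13.5000)
o1: d²=32 > ρ²=13 → inactive
o2: d²=2 ≤ ρ²=13; F_rep = 23·(1,1)/2² = (5.7500,5.7500)
o3: d²=232 > ρ²=13 → inactive
o4: d²=121 > ρ²=13 → inactive
F = F_att + ΣF_rep = (11.7500,19.2500)
p' = p + 1/4·F = (7.9375,-0.1875)

Fx=11.7500 Fy=19.2500 x'=7.9375 y'=-0.1875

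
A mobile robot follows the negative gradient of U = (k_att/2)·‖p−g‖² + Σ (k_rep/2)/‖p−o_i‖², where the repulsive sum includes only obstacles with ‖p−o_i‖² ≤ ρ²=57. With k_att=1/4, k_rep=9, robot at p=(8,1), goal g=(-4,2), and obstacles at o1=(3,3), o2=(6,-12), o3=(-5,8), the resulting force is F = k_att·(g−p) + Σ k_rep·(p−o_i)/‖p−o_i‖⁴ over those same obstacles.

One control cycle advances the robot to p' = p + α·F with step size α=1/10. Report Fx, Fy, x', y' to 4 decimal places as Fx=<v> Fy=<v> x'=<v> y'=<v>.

Fx=-2.9465 Fy=0.2286 x'=7.7054 y'=1.0229

F_att = 1/4·(g−p) = 1/4·(-12,1) = (-3.0000,0.2500)
o1: d²=29 ≤ ρ²=57; F_rep = 9·(5,-2)/29² = (0.0535,-0.0214)
o2: d²=173 > ρ²=57 → inactive
o3: d²=218 > ρ²=57 → inactive
F = F_att + ΣF_rep = (-2.9465,0.2286)
p' = p + 1/10·F = (7.7054,1.0229)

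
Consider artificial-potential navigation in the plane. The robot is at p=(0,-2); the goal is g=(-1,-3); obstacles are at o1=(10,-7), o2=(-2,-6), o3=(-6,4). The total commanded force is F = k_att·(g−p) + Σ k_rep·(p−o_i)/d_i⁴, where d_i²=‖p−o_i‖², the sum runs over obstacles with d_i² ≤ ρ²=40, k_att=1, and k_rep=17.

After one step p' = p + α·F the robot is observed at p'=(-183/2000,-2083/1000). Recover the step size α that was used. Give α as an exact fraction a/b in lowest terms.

F_att = 1·(g−p) = 1·(-1,-1) = (-1.0000,-1.0000)
o1: d²=125 > ρ²=40 → inactive
o2: d²=20 ≤ ρ²=40; F_rep = 17·(2,4)/20² = (0.0850,0.1700)
o3: d²=72 > ρ²=40 → inactive
F = F_att + ΣF_rep = (-0.9150,-0.8300)
Δp = p'−p = (-0.0915,-0.0830); α = Δx/Fx = (-183/2000) / (-183/200) = 1/10
check: Δy/Fy = (-83/1000) / (-83/100) = 1/10 ✓

α = 1/10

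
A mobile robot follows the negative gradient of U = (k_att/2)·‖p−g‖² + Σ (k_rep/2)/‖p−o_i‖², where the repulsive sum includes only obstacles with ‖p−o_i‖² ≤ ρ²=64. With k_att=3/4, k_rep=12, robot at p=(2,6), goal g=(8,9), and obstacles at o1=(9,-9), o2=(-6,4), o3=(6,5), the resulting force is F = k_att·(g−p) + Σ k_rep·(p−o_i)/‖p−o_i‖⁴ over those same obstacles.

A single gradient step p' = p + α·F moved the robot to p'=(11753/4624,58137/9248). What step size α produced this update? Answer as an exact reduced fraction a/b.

α = 1/8

F_att = 3/4·(g−p) = 3/4·(6,3) = (4.5000,2.2500)
o1: d²=274 > ρ²=64 → inactive
o2: d²=68 > ρ²=64 → inactive
o3: d²=17 ≤ ρ²=64; F_rep = 12·(-4,1)/17² = (-0.1661,0.0415)
F = F_att + ΣF_rep = (4.3339,2.2915)
Δp = p'−p = (0.5417,0.2864); α = Δx/Fx = (2505/4624) / (2505/578) = 1/8
check: Δy/Fy = (2649/9248) / (2649/1156) = 1/8 ✓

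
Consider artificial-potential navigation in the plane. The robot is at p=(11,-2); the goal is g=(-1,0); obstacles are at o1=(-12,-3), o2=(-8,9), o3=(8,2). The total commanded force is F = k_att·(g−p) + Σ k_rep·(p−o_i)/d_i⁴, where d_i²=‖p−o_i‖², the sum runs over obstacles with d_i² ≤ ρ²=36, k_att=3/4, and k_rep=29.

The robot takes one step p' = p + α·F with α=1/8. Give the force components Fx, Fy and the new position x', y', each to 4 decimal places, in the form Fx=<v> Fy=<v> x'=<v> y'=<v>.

F_att = 3/4·(g−p) = 3/4·(-12,2) = (-9.0000,1.5000)
o1: d²=530 > ρ²=36 → inactive
o2: d²=482 > ρ²=36 → inactive
o3: d²=25 ≤ ρ²=36; F_rep = 29·(3,-4)/25² = (0.1392,-0.1856)
F = F_att + ΣF_rep = (-8.8608,1.3144)
p' = p + 1/8·F = (9.8924,-1.8357)

Fx=-8.8608 Fy=1.3144 x'=9.8924 y'=-1.8357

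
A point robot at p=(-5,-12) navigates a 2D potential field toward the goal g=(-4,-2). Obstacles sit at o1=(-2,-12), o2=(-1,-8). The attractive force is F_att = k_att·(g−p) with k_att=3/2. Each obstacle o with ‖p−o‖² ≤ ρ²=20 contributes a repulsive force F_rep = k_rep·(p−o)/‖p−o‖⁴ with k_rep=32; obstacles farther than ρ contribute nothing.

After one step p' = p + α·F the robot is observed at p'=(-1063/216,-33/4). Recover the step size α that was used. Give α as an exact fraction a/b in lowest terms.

F_att = 3/2·(g−p) = 3/2·(1,10) = (1.5000,15.0000)
o1: d²=9 ≤ ρ²=20; F_rep = 32·(-3,0)/9² = (-1.1852,0.0000)
o2: d²=32 > ρ²=20 → inactive
F = F_att + ΣF_rep = (0.3148,15.0000)
Δp = p'−p = (0.0787,3.7500); α = Δx/Fx = (17/216) / (17/54) = 1/4
check: Δy/Fy = (15/4) / (15) = 1/4 ✓

α = 1/4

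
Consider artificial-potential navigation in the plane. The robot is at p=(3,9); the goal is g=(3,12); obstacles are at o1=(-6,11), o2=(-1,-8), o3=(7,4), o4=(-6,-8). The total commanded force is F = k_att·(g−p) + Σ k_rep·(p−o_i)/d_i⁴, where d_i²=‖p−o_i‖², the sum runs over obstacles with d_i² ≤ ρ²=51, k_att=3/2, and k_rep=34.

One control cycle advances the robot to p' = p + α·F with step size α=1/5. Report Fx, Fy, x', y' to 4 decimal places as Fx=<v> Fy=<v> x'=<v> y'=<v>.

F_att = 3/2·(g−p) = 3/2·(0,3) = (0.0000,4.5000)
o1: d²=85 > ρ²=51 → inactive
o2: d²=305 > ρ²=51 → inactive
o3: d²=41 ≤ ρ²=51; F_rep = 34·(-4,5)/41² = (-0.0809,0.1011)
o4: d²=370 > ρ²=51 → inactive
F = F_att + ΣF_rep = (-0.0809,4.6011)
p' = p + 1/5·F = (2.9838,9.9202)

Fx=-0.0809 Fy=4.6011 x'=2.9838 y'=9.9202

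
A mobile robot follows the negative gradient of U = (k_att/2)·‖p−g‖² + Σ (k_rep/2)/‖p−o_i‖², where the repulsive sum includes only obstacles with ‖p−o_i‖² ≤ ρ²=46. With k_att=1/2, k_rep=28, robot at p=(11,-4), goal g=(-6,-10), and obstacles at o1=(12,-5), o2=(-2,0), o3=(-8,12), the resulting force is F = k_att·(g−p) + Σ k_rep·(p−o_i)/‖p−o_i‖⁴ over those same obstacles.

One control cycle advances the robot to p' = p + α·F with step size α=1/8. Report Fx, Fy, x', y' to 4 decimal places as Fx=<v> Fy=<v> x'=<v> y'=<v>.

F_att = 1/2·(g−p) = 1/2·(-17,-6) = (-8.5000,-3.0000)
o1: d²=2 ≤ ρ²=46; F_rep = 28·(-1,1)/2² = (-7.0000,7.0000)
o2: d²=185 > ρ²=46 → inactive
o3: d²=617 > ρ²=46 → inactive
F = F_att + ΣF_rep = (-15.5000,4.0000)
p' = p + 1/8·F = (9.0625,-3.5000)

Fx=-15.5000 Fy=4.0000 x'=9.0625 y'=-3.5000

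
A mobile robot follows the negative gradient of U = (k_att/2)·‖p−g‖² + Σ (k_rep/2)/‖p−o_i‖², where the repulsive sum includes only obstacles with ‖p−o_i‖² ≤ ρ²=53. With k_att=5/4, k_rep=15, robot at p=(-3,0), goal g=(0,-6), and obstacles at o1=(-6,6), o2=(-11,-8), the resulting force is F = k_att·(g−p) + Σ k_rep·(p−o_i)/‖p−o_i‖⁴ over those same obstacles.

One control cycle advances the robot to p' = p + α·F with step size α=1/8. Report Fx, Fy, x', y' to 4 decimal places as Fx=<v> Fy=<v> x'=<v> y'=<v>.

F_att = 5/4·(g−p) = 5/4·(3,-6) = (3.7500,-7.5000)
o1: d²=45 ≤ ρ²=53; F_rep = 15·(3,-6)/45² = (0.0222,-0.0444)
o2: d²=128 > ρ²=53 → inactive
F = F_att + ΣF_rep = (3.7722,-7.5444)
p' = p + 1/8·F = (-2.5285,-0.9431)

Fx=3.7722 Fy=-7.5444 x'=-2.5285 y'=-0.9431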